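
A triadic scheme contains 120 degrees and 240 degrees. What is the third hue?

0°

A triad spaces three hues 120° apart.
The full set is {0°, 120°, 240°}.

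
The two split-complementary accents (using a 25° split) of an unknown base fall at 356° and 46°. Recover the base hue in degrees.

201°

The accents sit 25° either side of the complement, so the complement is their short-arc midpoint on the wheel.
Short-arc midpoint of 356° and 46°: 21°.
Base is 180° from the complement: 21 − 180 = -159 → -159 + 360 = 201°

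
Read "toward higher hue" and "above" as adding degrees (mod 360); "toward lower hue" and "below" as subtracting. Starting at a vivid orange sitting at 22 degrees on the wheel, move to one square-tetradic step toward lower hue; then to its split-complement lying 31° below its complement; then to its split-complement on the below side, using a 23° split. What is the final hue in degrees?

−90° (square ↓): 22 − 90 = -68 → -68 + 360 = 292°
+149° (split-comp 31° ↓): 292 + 149 = 441 → 441 − 360 = 81°
+157° (split-comp 23° ↓): 81 + 157 = 238°

238°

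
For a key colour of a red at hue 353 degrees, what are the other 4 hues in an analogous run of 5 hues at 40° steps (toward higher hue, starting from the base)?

33°, 73°, 113°, 153°

Analogous hues sit every 40° along the wheel.
353 + 40 = 393 → 393 − 360 = 33°
353 + 80 = 433 → 433 − 360 = 73°
353 + 120 = 473 → 473 − 360 = 113°
353 + 160 = 513 → 513 − 360 = 153°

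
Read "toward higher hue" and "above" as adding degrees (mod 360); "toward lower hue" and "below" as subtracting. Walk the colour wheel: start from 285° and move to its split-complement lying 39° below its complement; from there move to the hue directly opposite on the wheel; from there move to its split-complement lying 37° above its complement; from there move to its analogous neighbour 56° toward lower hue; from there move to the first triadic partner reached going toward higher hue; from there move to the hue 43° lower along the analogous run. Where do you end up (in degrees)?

split-comp 39° ↓ +141°: 285 + 141 = 426 → 426 − 360 = 66°
complement +180°: 66 + 180 = 246°
split-comp 37° ↑ +217°: 246 + 217 = 463 → 463 − 360 = 103°
analog 56° ↓ −56°: 103 − 56 = 47°
triadic ↑ +120°: 47 + 120 = 167°
analog 43° ↓ −43°: 167 − 43 = 124°

124°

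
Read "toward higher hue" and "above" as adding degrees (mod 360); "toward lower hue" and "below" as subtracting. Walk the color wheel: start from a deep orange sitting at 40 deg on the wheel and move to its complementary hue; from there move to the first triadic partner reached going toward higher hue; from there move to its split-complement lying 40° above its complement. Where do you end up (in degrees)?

complement +180°: 40 + 180 = 220°
triadic ↑ +120°: 220 + 120 = 340°
split-comp 40° ↑ +220°: 340 + 220 = 560 → 560 − 360 = 200°

200°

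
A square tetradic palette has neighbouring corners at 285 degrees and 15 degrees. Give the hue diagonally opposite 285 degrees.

A square tetradic scheme places four hues 90° apart; opposite corners are 180° apart.
285 + 180 = 465 → 465 − 360 = 105°

105°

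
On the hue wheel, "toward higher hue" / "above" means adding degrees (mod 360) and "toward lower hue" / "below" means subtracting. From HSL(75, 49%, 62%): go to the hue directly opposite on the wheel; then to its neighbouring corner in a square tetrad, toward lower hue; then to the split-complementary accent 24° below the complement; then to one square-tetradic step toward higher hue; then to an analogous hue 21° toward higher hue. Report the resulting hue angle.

75 + 180 = 255°   (complement)
255 − 90 = 165°   (square ↓)
165 + 156 = 321°   (split-comp 24° ↓)
321 + 90 = 411 → 411 − 360 = 51°   (square ↑)
51 + 21 = 72°   (analog 21° ↑)

72°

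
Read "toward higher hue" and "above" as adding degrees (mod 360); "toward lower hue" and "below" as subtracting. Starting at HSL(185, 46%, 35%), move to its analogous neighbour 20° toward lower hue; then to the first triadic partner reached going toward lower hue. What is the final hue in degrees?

45°

185 − 20 = 165°   (analog 20° ↓)
165 − 120 = 45°   (triadic ↓)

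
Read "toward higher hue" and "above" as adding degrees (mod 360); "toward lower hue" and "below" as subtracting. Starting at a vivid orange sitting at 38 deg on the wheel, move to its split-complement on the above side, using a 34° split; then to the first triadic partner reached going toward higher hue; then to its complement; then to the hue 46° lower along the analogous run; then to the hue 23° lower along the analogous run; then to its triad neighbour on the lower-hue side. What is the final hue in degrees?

split-comp 34° ↑ +214°: 38 + 214 = 252°
triadic ↑ +120°: 252 + 120 = 372 → 372 − 360 = 12°
complement +180°: 12 + 180 = 192°
analog 46° ↓ −46°: 192 − 46 = 146°
analog 23° ↓ −23°: 146 − 23 = 123°
triadic ↓ −120°: 123 − 120 = 3°

3°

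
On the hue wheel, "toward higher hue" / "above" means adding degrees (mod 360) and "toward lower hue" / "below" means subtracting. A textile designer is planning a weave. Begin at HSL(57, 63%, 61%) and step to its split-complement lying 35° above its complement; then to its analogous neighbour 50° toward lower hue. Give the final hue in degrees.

222°

split-comp 35° ↑ +215°: 57 + 215 = 272°
analog 50° ↓ −50°: 272 − 50 = 222°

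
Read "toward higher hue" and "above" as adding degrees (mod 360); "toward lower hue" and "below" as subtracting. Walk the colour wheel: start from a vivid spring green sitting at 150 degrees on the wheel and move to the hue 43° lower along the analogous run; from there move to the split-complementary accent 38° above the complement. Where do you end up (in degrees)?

150 − 43 = 107°   (analog 43° ↓)
107 + 218 = 325°   (split-comp 38° ↑)

325°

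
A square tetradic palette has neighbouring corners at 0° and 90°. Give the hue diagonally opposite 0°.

180°

A square tetradic scheme places four hues 90° apart; opposite corners are 180° apart.
0 + 180 = 180°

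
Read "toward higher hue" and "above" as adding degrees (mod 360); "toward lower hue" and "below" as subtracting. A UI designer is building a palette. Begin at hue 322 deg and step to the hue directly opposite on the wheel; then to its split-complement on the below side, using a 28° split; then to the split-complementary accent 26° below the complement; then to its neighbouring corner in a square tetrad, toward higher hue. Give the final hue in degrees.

322 + 180 = 502 → 502 − 360 = 142°   (complement)
142 + 152 = 294°   (split-comp 28° ↓)
294 + 154 = 448 → 448 − 360 = 88°   (split-comp 26° ↓)
88 + 90 = 178°   (square ↑)

178°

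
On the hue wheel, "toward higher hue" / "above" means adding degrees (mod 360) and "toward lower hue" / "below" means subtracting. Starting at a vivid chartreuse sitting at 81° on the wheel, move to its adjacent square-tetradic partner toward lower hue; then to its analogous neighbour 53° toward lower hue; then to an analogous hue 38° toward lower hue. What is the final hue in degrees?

−90° (square ↓): 81 − 90 = -9 → -9 + 360 = 351°
−53° (analog 53° ↓): 351 − 53 = 298°
−38° (analog 38° ↓): 298 − 38 = 260°

260°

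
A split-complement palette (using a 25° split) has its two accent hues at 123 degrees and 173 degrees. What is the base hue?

The accents sit 25° either side of the complement, so the complement is their short-arc midpoint on the wheel.
Short-arc midpoint of 123° and 173°: 148°.
Base is 180° from the complement: 148 − 180 = -32 → -32 + 360 = 328°

328°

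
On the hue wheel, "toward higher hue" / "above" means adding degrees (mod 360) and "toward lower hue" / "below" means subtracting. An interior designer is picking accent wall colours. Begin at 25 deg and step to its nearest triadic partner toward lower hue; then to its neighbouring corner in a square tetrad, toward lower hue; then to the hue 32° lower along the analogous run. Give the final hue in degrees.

143°

25 − 120 = -95 → -95 + 360 = 265°   (triadic ↓)
265 − 90 = 175°   (square ↓)
175 − 32 = 143°   (analog 32° ↓)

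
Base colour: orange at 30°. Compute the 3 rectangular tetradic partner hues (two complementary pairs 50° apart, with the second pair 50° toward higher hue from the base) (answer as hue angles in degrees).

80°, 210°, 260°

A rectangular tetradic uses two complementary pairs 50° apart: offsets 0°, 50°, 180°, 230°.
30 + 50 = 80°
30 + 180 = 210°
30 + 230 = 260°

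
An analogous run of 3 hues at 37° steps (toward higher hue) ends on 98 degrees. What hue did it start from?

24°

2 steps of 37° (toward higher hue) give a net shift of +74°.
Start = end − shift: 98 − 74 = 24°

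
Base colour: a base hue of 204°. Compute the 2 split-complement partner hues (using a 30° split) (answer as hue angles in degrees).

354° and 54°

Split-complementary hues sit 30° either side of the complement.
Complement of 204°: 204 + 180 = 384 → 384 − 360 = 24°
24 − 30 = -6 → -6 + 360 = 354°
24 + 30 = 54°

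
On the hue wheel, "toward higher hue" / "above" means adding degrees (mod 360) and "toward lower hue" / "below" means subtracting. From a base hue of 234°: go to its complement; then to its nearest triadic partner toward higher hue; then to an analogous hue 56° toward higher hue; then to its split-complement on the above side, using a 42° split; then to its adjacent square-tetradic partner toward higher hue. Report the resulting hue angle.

complement +180°: 234 + 180 = 414 → 414 − 360 = 54°
triadic ↑ +120°: 54 + 120 = 174°
analog 56° ↑ +56°: 174 + 56 = 230°
split-comp 42° ↑ +222°: 230 + 222 = 452 → 452 − 360 = 92°
square ↑ +90°: 92 + 90 = 182°

182°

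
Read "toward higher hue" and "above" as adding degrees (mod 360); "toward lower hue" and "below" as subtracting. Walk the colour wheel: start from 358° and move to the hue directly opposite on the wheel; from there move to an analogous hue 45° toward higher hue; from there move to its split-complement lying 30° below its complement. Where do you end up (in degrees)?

13°

358 + 180 = 538 → 538 − 360 = 178°   (complement)
178 + 45 = 223°   (analog 45° ↑)
223 + 150 = 373 → 373 − 360 = 13°   (split-comp 30° ↓)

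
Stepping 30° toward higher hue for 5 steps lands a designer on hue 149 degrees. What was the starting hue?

5 steps of 30° (toward higher hue) give a net shift of +150°.
Start = end − shift: 149 − 150 = -1 → -1 + 360 = 359°

359°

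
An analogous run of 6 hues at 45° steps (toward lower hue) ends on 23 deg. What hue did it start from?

248°

5 steps of 45° (toward lower hue) give a net shift of −225°.
Start = end − shift: 23 + 225 = 248°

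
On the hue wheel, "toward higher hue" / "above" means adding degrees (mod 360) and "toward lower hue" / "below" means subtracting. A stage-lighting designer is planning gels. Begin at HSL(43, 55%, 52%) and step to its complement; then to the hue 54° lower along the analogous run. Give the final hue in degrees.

169°

+180° (complement): 43 + 180 = 223°
−54° (analog 54° ↓): 223 − 54 = 169°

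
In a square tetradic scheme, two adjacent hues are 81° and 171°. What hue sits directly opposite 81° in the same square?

A square tetradic scheme places four hues 90° apart; opposite corners are 180° apart.
81 + 180 = 261°

261°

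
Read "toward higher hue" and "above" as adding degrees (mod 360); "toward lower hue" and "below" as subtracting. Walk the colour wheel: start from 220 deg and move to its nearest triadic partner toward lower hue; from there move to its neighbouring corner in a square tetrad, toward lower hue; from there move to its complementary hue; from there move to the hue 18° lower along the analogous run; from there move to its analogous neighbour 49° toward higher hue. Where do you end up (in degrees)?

−120° (triadic ↓): 220 − 120 = 100°
−90° (square ↓): 100 − 90 = 10°
+180° (complement): 10 + 180 = 190°
−18° (analog 18° ↓): 190 − 18 = 172°
+49° (analog 49° ↑): 172 + 49 = 221°

221°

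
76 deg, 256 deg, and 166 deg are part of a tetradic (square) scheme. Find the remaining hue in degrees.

346°

A square tetradic scheme places four hues every 90°.
The full set through 76° is {76°, 166°, 256°, 346°}.
Given {76°, 166°, 256°}, the missing hue is 346°.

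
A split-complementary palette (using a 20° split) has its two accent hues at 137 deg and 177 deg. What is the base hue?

337°

The accents sit 20° either side of the complement, so the complement is their short-arc midpoint on the wheel.
Short-arc midpoint of 137° and 177°: 157°.
Base is 180° from the complement: 157 − 180 = -23 → -23 + 360 = 337°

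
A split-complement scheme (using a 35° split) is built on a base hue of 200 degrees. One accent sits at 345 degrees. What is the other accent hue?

Split-complementary hues sit 35° either side of the complement.
Complement of the base 200°: 200 + 180 = 380 → 380 − 360 = 20°
The given accent 345° is 35° one side of 20°; the other accent sits 35° the other side: 20 + 35 = 55°

55°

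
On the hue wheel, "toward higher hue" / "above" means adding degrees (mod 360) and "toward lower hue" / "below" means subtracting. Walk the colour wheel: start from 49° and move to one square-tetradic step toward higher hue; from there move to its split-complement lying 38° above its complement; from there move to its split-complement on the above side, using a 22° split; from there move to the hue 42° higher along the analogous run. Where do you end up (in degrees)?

+90° (square ↑): 49 + 90 = 139°
+218° (split-comp 38° ↑): 139 + 218 = 357°
+202° (split-comp 22° ↑): 357 + 202 = 559 → 559 − 360 = 199°
+42° (analog 42° ↑): 199 + 42 = 241°

241°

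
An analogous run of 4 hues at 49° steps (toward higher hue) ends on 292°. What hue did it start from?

3 steps of 49° (toward higher hue) give a net shift of +147°.
Start = end − shift: 292 − 147 = 145°

145°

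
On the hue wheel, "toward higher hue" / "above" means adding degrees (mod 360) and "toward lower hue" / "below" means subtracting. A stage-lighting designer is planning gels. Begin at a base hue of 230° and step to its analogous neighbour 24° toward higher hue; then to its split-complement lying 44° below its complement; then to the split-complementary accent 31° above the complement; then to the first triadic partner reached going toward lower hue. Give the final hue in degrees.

121°

analog 24° ↑ +24°: 230 + 24 = 254°
split-comp 44° ↓ +136°: 254 + 136 = 390 → 390 − 360 = 30°
split-comp 31° ↑ +211°: 30 + 211 = 241°
triadic ↓ −120°: 241 − 120 = 121°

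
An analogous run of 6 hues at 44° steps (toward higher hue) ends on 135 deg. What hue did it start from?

275°

5 steps of 44° (toward higher hue) give a net shift of +220°.
Start = end − shift: 135 − 220 = -85 → -85 + 360 = 275°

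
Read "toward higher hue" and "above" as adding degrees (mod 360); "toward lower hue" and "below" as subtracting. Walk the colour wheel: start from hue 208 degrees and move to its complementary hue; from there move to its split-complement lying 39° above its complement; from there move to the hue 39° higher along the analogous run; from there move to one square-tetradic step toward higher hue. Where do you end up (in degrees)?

16°

+180° (complement): 208 + 180 = 388 → 388 − 360 = 28°
+219° (split-comp 39° ↑): 28 + 219 = 247°
+39° (analog 39° ↑): 247 + 39 = 286°
+90° (square ↑): 286 + 90 = 376 → 376 − 360 = 16°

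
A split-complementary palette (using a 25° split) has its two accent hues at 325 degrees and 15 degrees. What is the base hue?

170°

The accents sit 25° either side of the complement, so the complement is their short-arc midpoint on the wheel.
Short-arc midpoint of 325° and 15°: 350°.
Base is 180° from the complement: 350 − 180 = 170°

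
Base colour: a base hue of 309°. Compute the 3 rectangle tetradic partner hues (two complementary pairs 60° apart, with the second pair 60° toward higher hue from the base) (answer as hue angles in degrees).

A rectangular tetradic uses two complementary pairs 60° apart: offsets 0°, 60°, 180°, 240°.
309 + 60 = 369 → 369 − 360 = 9°
309 + 180 = 489 → 489 − 360 = 129°
309 + 240 = 549 → 549 − 360 = 189°

9°, 129° and 189°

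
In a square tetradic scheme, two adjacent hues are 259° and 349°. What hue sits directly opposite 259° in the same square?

A square tetradic scheme places four hues 90° apart; opposite corners are 180° apart.
259 + 180 = 439 → 439 − 360 = 79°

79°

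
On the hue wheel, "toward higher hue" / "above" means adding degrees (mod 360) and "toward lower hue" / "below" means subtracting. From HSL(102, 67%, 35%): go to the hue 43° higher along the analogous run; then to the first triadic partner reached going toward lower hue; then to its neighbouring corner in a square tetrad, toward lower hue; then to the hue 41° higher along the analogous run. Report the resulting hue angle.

336°

+43° (analog 43° ↑): 102 + 43 = 145°
−120° (triadic ↓): 145 − 120 = 25°
−90° (square ↓): 25 − 90 = -65 → -65 + 360 = 295°
+41° (analog 41° ↑): 295 + 41 = 336°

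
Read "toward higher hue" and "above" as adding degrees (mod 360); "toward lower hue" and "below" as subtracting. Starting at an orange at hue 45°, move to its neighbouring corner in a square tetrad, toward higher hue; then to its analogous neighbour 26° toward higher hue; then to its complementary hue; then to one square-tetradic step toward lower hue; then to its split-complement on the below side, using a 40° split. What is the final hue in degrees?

+90° (square ↑): 45 + 90 = 135°
+26° (analog 26° ↑): 135 + 26 = 161°
+180° (complement): 161 + 180 = 341°
−90° (square ↓): 341 − 90 = 251°
+140° (split-comp 40° ↓): 251 + 140 = 391 → 391 − 360 = 31°

31°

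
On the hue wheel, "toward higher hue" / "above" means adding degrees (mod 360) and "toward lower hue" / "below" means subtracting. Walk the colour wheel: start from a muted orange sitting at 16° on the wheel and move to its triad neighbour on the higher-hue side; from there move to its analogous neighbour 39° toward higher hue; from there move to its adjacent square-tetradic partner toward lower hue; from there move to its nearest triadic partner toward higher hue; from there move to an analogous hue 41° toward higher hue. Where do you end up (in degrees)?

246°

16 + 120 = 136°   (triadic ↑)
136 + 39 = 175°   (analog 39° ↑)
175 − 90 = 85°   (square ↓)
85 + 120 = 205°   (triadic ↑)
205 + 41 = 246°   (analog 41° ↑)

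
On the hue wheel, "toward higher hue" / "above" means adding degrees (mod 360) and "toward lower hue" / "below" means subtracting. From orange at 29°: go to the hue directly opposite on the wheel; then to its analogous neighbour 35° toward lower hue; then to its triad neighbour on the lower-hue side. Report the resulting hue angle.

29 + 180 = 209°   (complement)
209 − 35 = 174°   (analog 35° ↓)
174 − 120 = 54°   (triadic ↓)

54°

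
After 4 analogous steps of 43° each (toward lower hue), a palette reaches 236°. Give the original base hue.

4 steps of 43° (toward lower hue) give a net shift of −172°.
Start = end − shift: 236 + 172 = 408 → 408 − 360 = 48°

48°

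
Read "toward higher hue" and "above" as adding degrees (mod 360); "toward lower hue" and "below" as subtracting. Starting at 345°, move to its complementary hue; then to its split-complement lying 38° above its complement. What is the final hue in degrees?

23°

345 + 180 = 525 → 525 − 360 = 165°   (complement)
165 + 218 = 383 → 383 − 360 = 23°   (split-comp 38° ↑)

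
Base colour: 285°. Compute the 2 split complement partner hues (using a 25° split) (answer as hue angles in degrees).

Split-complementary hues sit 25° either side of the complement.
Complement of 285°: 285 + 180 = 465 → 465 − 360 = 105°
105 − 25 = 80°
105 + 25 = 130°

80° and 130°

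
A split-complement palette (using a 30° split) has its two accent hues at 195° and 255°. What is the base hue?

The accents sit 30° either side of the complement, so the complement is their short-arc midpoint on the wheel.
Short-arc midpoint of 195° and 255°: 225°.
Base is 180° from the complement: 225 − 180 = 45°

45°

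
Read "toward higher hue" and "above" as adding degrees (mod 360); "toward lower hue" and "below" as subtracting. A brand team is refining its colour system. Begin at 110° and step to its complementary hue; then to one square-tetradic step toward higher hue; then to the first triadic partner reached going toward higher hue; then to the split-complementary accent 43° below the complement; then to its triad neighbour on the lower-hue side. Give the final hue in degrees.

157°

complement +180°: 110 + 180 = 290°
square ↑ +90°: 290 + 90 = 380 → 380 − 360 = 20°
triadic ↑ +120°: 20 + 120 = 140°
split-comp 43° ↓ +137°: 140 + 137 = 277°
triadic ↓ −120°: 277 − 120 = 157°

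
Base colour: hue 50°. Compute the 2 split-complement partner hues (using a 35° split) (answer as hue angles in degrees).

Complement of 50°: 50 + 180 = 230°
230 − 35 = 195°
230 + 35 = 265°

195° and 265°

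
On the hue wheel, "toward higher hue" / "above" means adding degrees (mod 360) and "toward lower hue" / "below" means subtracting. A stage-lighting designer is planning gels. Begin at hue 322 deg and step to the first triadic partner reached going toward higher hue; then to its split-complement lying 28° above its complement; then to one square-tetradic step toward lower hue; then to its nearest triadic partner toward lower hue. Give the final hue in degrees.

triadic ↑ +120°: 322 + 120 = 442 → 442 − 360 = 82°
split-comp 28° ↑ +208°: 82 + 208 = 290°
square ↓ −90°: 290 − 90 = 200°
triadic ↓ −120°: 200 − 120 = 80°

80°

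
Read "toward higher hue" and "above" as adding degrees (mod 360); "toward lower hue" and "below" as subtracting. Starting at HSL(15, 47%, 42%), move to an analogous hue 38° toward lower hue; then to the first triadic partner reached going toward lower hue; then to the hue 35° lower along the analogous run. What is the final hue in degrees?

182°

analog 38° ↓ −38°: 15 − 38 = -23 → -23 + 360 = 337°
triadic ↓ −120°: 337 − 120 = 217°
analog 35° ↓ −35°: 217 − 35 = 182°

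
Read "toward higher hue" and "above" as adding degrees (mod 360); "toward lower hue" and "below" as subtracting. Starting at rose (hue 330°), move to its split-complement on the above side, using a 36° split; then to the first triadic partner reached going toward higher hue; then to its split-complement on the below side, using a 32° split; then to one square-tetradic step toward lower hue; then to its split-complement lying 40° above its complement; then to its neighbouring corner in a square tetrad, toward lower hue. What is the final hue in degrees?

+216° (split-comp 36° ↑): 330 + 216 = 546 → 546 − 360 = 186°
+120° (triadic ↑): 186 + 120 = 306°
+148° (split-comp 32° ↓): 306 + 148 = 454 → 454 − 360 = 94°
−90° (square ↓): 94 − 90 = 4°
+220° (split-comp 40° ↑): 4 + 220 = 224°
−90° (square ↓): 224 − 90 = 134°

134°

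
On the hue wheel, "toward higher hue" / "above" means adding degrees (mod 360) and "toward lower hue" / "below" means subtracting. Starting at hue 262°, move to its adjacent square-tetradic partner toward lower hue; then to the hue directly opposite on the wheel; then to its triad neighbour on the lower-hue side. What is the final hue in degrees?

232°

square ↓ −90°: 262 − 90 = 172°
complement +180°: 172 + 180 = 352°
triadic ↓ −120°: 352 − 120 = 232°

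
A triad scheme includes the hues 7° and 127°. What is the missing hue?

247°

A triad places three hues 120° apart.
The full set through 7° is {7°, 127°, 247°}.
Given {7°, 127°}, the missing hue is 247°.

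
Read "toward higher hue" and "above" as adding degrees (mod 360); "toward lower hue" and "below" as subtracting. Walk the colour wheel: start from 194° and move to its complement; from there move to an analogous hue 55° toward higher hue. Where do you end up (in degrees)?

+180° (complement): 194 + 180 = 374 → 374 − 360 = 14°
+55° (analog 55° ↑): 14 + 55 = 69°

69°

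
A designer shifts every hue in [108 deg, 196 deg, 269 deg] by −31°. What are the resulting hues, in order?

77°, 165°, 238°

108 − 31 = 77°
196 − 31 = 165°
269 − 31 = 238°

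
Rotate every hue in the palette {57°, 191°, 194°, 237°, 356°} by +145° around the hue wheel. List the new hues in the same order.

57 + 145 = 202°
191 + 145 = 336°
194 + 145 = 339°
237 + 145 = 382 → 382 − 360 = 22°
356 + 145 = 501 → 501 − 360 = 141°

202°, 336°, 339°, 22°, 141°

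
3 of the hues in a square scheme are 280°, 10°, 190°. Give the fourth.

100°

A square tetradic scheme places four hues every 90°.
The full set through 10° is {10°, 100°, 190°, 280°}.
Given {10°, 190°, 280°}, the missing hue is 100°.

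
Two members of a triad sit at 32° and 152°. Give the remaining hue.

272°

A triad spaces three hues 120° apart.
The full set is {32°, 152°, 272°}.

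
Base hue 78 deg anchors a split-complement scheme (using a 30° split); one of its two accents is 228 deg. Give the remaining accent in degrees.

Split-complementary hues sit 30° either side of the complement.
Complement of the base 78°: 78 + 180 = 258°
The given accent 228° is 30° one side of 258°; the other accent sits 30° the other side: 258 + 30 = 288°

288°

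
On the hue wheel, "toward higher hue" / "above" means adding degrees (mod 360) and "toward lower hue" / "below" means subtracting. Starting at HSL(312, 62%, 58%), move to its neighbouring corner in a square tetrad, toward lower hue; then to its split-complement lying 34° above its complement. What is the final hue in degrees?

76°

312 − 90 = 222°   (square ↓)
222 + 214 = 436 → 436 − 360 = 76°   (split-comp 34° ↑)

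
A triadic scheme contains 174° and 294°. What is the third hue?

A triad spaces three hues 120° apart.
The full set is {54°, 174°, 294°}.

54°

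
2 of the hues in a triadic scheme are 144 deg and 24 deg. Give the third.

264°

A triad places three hues 120° apart.
The full set through 24° is {24°, 144°, 264°}.
Given {24°, 144°}, the missing hue is 264°.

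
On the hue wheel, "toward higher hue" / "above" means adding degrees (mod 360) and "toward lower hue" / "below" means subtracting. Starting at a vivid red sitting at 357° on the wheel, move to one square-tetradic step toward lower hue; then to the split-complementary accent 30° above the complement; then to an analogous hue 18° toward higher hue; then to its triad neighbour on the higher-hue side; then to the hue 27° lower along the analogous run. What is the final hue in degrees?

228°

square ↓ −90°: 357 − 90 = 267°
split-comp 30° ↑ +210°: 267 + 210 = 477 → 477 − 360 = 117°
analog 18° ↑ +18°: 117 + 18 = 135°
triadic ↑ +120°: 135 + 120 = 255°
analog 27° ↓ −27°: 255 − 27 = 228°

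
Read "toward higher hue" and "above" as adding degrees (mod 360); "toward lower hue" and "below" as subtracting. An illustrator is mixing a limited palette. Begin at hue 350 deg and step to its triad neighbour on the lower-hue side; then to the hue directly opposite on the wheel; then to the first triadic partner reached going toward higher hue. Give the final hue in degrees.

350 − 120 = 230°   (triadic ↓)
230 + 180 = 410 → 410 − 360 = 50°   (complement)
50 + 120 = 170°   (triadic ↑)

170°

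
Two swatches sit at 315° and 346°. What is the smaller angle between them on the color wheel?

|315 − 346| = 31.
31 ≤ 180, so the shorter arc is 31°.

31°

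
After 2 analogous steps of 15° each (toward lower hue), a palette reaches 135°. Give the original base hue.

2 steps of 15° (toward lower hue) give a net shift of −30°.
Start = end − shift: 135 + 30 = 165°

165°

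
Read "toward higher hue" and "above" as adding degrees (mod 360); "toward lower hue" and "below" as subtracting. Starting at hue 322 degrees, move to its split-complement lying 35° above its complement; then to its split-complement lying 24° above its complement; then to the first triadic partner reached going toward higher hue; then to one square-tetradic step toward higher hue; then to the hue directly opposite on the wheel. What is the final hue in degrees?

51°

split-comp 35° ↑ +215°: 322 + 215 = 537 → 537 − 360 = 177°
split-comp 24° ↑ +204°: 177 + 204 = 381 → 381 − 360 = 21°
triadic ↑ +120°: 21 + 120 = 141°
square ↑ +90°: 141 + 90 = 231°
complement +180°: 231 + 180 = 411 → 411 − 360 = 51°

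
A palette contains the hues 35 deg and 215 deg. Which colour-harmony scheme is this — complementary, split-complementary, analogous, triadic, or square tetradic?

Sort the hues: 35°, 215°.
Successive gaps around the wheel: 180°, 180°.
Two hues 180° apart are complementary.

complementary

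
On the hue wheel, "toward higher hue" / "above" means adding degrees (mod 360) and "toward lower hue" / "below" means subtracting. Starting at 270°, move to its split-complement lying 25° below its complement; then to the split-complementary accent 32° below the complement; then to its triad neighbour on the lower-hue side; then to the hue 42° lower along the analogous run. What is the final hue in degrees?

270 + 155 = 425 → 425 − 360 = 65°   (split-comp 25° ↓)
65 + 148 = 213°   (split-comp 32° ↓)
213 − 120 = 93°   (triadic ↓)
93 − 42 = 51°   (analog 42° ↓)

51°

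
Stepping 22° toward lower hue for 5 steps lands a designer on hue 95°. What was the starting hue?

205°

5 steps of 22° (toward lower hue) give a net shift of −110°.
Start = end − shift: 95 + 110 = 205°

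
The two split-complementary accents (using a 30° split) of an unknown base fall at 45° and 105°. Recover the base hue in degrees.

The accents sit 30° either side of the complement, so the complement is their short-arc midpoint on the wheel.
Short-arc midpoint of 45° and 105°: 75°.
Base is 180° from the complement: 75 − 180 = -105 → -105 + 360 = 255°

255°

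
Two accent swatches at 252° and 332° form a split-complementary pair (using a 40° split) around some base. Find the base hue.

112°

The accents sit 40° either side of the complement, so the complement is their short-arc midpoint on the wheel.
Short-arc midpoint of 252° and 332°: 292°.
Base is 180° from the complement: 292 − 180 = 112°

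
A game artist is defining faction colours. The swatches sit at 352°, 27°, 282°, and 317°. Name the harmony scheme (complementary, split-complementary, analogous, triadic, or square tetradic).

analogous

Sort the hues: 27°, 282°, 317°, 352°.
Successive gaps around the wheel: 255°, 35°, 35°, 35°.
A run of hues at equal small steps (35°) with one large closing gap is an analogous group.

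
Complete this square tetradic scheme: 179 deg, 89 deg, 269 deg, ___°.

A square tetradic scheme places four hues every 90°.
The full set through 89° is {89°, 179°, 269°, 359°}.
Given {89°, 179°, 269°}, the missing hue is 359°.

359°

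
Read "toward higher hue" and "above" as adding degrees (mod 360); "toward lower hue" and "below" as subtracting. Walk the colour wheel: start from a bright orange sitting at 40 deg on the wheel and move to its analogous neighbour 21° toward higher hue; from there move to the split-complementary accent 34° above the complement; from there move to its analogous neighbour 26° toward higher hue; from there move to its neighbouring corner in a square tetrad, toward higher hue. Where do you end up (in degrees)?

analog 21° ↑ +21°: 40 + 21 = 61°
split-comp 34° ↑ +214°: 61 + 214 = 275°
analog 26° ↑ +26°: 275 + 26 = 301°
square ↑ +90°: 301 + 90 = 391 → 391 − 360 = 31°

31°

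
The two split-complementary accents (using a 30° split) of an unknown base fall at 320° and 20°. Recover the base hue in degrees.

170°

The accents sit 30° either side of the complement, so the complement is their short-arc midpoint on the wheel.
Short-arc midpoint of 320° and 20°: 350°.
Base is 180° from the complement: 350 − 180 = 170°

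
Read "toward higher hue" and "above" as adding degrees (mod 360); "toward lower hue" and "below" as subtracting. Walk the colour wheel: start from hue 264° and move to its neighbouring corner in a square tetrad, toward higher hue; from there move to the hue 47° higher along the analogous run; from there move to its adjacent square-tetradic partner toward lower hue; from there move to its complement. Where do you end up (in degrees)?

131°

264 + 90 = 354°   (square ↑)
354 + 47 = 401 → 401 − 360 = 41°   (analog 47° ↑)
41 − 90 = -49 → -49 + 360 = 311°   (square ↓)
311 + 180 = 491 → 491 − 360 = 131°   (complement)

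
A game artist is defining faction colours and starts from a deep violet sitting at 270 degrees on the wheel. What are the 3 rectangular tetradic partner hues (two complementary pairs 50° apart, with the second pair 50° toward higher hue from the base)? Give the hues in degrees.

320°, 90°, and 140°

A rectangular tetradic uses two complementary pairs 50° apart: offsets 0°, 50°, 180°, 230°.
270 + 50 = 320°
270 + 180 = 450 → 450 − 360 = 90°
270 + 230 = 500 → 500 − 360 = 140°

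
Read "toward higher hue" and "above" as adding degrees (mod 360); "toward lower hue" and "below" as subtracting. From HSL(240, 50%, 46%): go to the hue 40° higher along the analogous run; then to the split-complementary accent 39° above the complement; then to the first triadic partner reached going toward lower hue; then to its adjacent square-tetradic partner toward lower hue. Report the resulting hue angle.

analog 40° ↑ +40°: 240 + 40 = 280°
split-comp 39° ↑ +219°: 280 + 219 = 499 → 499 − 360 = 139°
triadic ↓ −120°: 139 − 120 = 19°
square ↓ −90°: 19 − 90 = -71 → -71 + 360 = 289°

289°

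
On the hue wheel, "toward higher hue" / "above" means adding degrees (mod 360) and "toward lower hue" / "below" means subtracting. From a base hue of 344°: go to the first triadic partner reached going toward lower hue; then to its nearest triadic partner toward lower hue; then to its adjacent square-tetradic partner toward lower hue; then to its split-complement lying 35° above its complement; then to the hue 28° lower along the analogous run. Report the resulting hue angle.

201°

triadic ↓ −120°: 344 − 120 = 224°
triadic ↓ −120°: 224 − 120 = 104°
square ↓ −90°: 104 − 90 = 14°
split-comp 35° ↑ +215°: 14 + 215 = 229°
analog 28° ↓ −28°: 229 − 28 = 201°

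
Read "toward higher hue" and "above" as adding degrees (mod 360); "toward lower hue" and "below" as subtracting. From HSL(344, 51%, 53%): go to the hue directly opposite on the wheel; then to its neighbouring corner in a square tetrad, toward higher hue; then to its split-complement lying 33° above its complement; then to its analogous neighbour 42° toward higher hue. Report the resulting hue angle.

344 + 180 = 524 → 524 − 360 = 164°   (complement)
164 + 90 = 254°   (square ↑)
254 + 213 = 467 → 467 − 360 = 107°   (split-comp 33° ↑)
107 + 42 = 149°   (analog 42° ↑)

149°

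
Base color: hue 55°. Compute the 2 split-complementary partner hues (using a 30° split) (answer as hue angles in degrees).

205° and 265°

Split-complementary hues sit 30° either side of the complement.
Complement of 55°: 55 + 180 = 235°
235 − 30 = 205°
235 + 30 = 265°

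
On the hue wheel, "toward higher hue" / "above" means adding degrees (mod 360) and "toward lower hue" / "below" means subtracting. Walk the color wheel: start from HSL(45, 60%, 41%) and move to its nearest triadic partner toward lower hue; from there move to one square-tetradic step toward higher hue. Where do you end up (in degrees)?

15°

triadic ↓ −120°: 45 − 120 = -75 → -75 + 360 = 285°
square ↑ +90°: 285 + 90 = 375 → 375 − 360 = 15°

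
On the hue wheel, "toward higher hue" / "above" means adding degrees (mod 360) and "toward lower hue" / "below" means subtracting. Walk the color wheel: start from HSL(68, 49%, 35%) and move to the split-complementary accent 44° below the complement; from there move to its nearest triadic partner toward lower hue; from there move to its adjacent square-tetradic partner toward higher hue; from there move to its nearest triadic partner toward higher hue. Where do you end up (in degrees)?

294°

+136° (split-comp 44° ↓): 68 + 136 = 204°
−120° (triadic ↓): 204 − 120 = 84°
+90° (square ↑): 84 + 90 = 174°
+120° (triadic ↑): 174 + 120 = 294°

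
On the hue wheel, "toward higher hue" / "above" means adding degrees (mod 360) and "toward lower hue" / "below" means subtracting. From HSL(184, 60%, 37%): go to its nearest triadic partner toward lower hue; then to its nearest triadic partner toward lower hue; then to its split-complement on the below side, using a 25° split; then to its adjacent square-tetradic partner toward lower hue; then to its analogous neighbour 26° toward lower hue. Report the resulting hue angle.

343°

triadic ↓ −120°: 184 − 120 = 64°
triadic ↓ −120°: 64 − 120 = -56 → -56 + 360 = 304°
split-comp 25° ↓ +155°: 304 + 155 = 459 → 459 − 360 = 99°
square ↓ −90°: 99 − 90 = 9°
analog 26° ↓ −26°: 9 − 26 = -17 → -17 + 360 = 343°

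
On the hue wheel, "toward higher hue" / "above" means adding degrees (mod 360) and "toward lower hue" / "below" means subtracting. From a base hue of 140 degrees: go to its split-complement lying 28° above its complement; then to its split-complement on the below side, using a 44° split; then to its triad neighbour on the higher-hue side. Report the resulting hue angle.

244°

+208° (split-comp 28° ↑): 140 + 208 = 348°
+136° (split-comp 44° ↓): 348 + 136 = 484 → 484 − 360 = 124°
+120° (triadic ↑): 124 + 120 = 244°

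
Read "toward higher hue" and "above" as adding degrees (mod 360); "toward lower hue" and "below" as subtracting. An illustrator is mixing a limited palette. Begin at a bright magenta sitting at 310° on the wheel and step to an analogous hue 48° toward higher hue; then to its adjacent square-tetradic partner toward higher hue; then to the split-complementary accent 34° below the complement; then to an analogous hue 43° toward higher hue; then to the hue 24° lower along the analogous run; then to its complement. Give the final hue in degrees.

73°

analog 48° ↑ +48°: 310 + 48 = 358°
square ↑ +90°: 358 + 90 = 448 → 448 − 360 = 88°
split-comp 34° ↓ +146°: 88 + 146 = 234°
analog 43° ↑ +43°: 234 + 43 = 277°
analog 24° ↓ −24°: 277 − 24 = 253°
complement +180°: 253 + 180 = 433 → 433 − 360 = 73°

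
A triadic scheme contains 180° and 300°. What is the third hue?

60°

A triad spaces three hues 120° apart.
The full set is {60°, 180°, 300°}.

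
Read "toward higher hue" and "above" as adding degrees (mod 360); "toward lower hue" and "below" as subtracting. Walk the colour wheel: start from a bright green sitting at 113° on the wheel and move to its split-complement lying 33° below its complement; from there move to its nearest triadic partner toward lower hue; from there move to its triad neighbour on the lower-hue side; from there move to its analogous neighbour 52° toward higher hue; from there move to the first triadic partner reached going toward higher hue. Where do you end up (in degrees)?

+147° (split-comp 33° ↓): 113 + 147 = 260°
−120° (triadic ↓): 260 − 120 = 140°
−120° (triadic ↓): 140 − 120 = 20°
+52° (analog 52° ↑): 20 + 52 = 72°
+120° (triadic ↑): 72 + 120 = 192°

192°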